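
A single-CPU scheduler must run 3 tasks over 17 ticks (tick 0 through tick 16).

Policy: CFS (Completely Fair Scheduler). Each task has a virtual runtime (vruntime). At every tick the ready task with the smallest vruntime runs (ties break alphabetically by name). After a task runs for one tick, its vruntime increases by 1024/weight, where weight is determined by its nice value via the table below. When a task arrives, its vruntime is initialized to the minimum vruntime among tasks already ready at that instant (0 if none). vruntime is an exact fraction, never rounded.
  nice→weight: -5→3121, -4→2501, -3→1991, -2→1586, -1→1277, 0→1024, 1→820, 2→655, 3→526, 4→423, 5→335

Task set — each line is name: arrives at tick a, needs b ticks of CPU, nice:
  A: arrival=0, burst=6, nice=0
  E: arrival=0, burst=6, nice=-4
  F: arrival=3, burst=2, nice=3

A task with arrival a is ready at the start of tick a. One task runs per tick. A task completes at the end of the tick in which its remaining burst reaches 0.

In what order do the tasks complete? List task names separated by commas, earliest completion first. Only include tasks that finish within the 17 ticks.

completion order = E, F, A

t=0: vr[A=0 E=0] → run A
t=1: vr[A=1 E=0] → run E
t=2: vr[A=1 E=1024/2501] → run E
t=3: vr[A=1 E=2048/2501 F=2048/2501] → run E
t=4: vr[A=1 E=3072/2501 F=2048/2501] → run F
t=5: vr[A=1 E=3072/2501 F=1819136/657763] → run A
t=6: vr[A=2 E=3072/2501 F=1819136/657763] → run E
t=7: vr[A=2 E=4096/2501 F=1819136/657763] → run E
t=8: vr[A=2 E=5120/2501 F=1819136/657763] → run A
t=9: vr[A=3 E=5120/2501 F=1819136/657763] → run E
t=10: vr[A=3 F=1819136/657763] → run F
t=11: vr[A=3] → run A
t=12: vr[A=4] → run A
t=13: vr[A=5] → run A
t=14: (idle)
t=15: (idle)
t=16: (idle)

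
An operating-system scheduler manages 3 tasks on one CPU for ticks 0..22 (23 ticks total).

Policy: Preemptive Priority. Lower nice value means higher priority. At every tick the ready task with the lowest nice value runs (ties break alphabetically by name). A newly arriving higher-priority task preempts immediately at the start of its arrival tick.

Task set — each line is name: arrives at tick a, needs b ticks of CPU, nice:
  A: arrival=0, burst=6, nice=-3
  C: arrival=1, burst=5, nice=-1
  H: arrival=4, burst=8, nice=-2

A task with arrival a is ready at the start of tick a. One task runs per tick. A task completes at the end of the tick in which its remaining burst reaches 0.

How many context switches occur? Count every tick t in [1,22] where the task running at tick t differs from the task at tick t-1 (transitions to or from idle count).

context switches = 3

t=0: ready={A} → run A
t=1: ready={A,C} → run A
t=2: ready={A,C} → run A
t=3: ready={A,C} → run A
t=4: ready={A,C,H} → run A
t=5: ready={A,C,H} → run A
t=6: ready={C,H} → run H
t=7: ready={C,H} → run H
t=8: ready={C,H} → run H
t=9: ready={C,H} → run H
t=10: ready={C,H} → run H
t=11: ready={C,H} → run H
t=12: ready={C,H} → run H
t=13: ready={C,H} → run H
t=14: ready={C} → run C
t=15: ready={C} → run C
t=16: ready={C} → run C
t=17: ready={C} → run C
t=18: ready={C} → run C
t=19: (idle)
t=20: (idle)
t=21: (idle)
t=22: (idle)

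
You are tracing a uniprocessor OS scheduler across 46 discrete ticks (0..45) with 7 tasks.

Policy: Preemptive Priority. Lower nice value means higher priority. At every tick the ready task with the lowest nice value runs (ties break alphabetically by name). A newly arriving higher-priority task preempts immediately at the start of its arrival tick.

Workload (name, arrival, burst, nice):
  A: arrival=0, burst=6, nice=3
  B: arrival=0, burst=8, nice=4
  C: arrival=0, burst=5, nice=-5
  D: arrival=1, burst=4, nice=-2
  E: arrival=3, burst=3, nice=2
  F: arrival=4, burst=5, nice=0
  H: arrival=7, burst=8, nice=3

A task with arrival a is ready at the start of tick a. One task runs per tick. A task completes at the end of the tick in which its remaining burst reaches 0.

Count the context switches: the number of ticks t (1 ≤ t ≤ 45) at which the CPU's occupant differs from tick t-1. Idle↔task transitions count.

t=0: ready={A,B,C} → run C
t=1: ready={A,B,C,D} → run C
t=2: ready={A,B,C,D} → run C
t=3: ready={A,B,C,D,E} → run C
t=4: ready={A,B,C,D,E,F} → run C
t=5: ready={A,B,D,E,F} → run D
t=6: ready={A,B,D,E,F} → run D
t=7: ready={A,B,D,E,F,H} → run D
t=8: ready={A,B,D,E,F,H} → run D
t=9: ready={A,B,E,F,H} → run F
t=10: ready={A,B,E,F,H} → run F
t=11: ready={A,B,E,F,H} → run F
t=12: ready={A,B,E,F,H} → run F
t=13: ready={A,B,E,F,H} → run F
t=14: ready={A,B,E,H} → run E
t=15: ready={A,B,E,H} → run E
t=16: ready={A,B,E,H} → run E
t=17: ready={A,B,H} → run A
t=18: ready={A,B,H} → run A
t=19: ready={A,B,H} → run A
t=20: ready={A,B,H} → run A
t=21: ready={A,B,H} → run A
t=22: ready={A,B,H} → run A
t=23: ready={B,H} → run H
t=24: ready={B,H} → run H
t=25: ready={B,H} → run H
t=26: ready={B,H} → run H
t=27: ready={B,H} → run H
t=28: ready={B,H} → run H
t=29: ready={B,H} → run H
t=30: ready={B,H} → run H
t=31: ready={B} → run B
t=32: ready={B} → run B
t=33: ready={B} → run B
t=34: ready={B} → run B
t=35: ready={B} → run B
t=36: ready={B} → run B
t=37: ready={B} → run B
t=38: ready={B} → run B
t=39: (idle)
t=40: (idle)
t=41: (idle)
t=42: (idle)
t=43: (idle)
t=44: (idle)
t=45: (idle)

context switches = 7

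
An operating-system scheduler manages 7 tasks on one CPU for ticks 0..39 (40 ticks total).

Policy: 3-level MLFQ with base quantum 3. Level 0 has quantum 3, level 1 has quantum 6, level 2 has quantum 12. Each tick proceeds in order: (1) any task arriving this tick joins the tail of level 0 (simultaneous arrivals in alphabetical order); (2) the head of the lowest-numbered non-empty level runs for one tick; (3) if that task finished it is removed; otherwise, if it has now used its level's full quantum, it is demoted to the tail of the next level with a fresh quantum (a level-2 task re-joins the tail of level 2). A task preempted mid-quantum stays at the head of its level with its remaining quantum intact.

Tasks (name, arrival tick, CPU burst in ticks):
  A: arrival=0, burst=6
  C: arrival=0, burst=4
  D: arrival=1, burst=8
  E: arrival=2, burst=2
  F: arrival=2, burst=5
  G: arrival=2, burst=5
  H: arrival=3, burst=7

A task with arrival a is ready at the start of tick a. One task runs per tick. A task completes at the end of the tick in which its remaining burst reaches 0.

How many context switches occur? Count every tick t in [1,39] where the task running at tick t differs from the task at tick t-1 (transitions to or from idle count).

context switches = 13

t=0: L0/L1/L2 = AC/-/- → run A
t=1: L0/L1/L2 = ACD/-/- → run A
t=2: L0/L1/L2 = ACDEFG/-/- → run A
t=3: L0/L1/L2 = CDEFGH/A/- → run C
t=4: L0/L1/L2 = CDEFGH/A/- → run C
t=5: L0/L1/L2 = CDEFGH/A/- → run C
t=6: L0/L1/L2 = DEFGH/AC/- → run D
t=7: L0/L1/L2 = DEFGH/AC/- → run D
t=8: L0/L1/L2 = DEFGH/AC/- → run D
t=9: L0/L1/L2 = EFGH/ACD/- → run E
t=10: L0/L1/L2 = EFGH/ACD/- → run E
t=11: L0/L1/L2 = FGH/ACD/- → run F
t=12: L0/L1/L2 = FGH/ACD/- → run F
t=13: L0/L1/L2 = FGH/ACD/- → run F
t=14: L0/L1/L2 = GH/ACDF/- → run G
t=15: L0/L1/L2 = GH/ACDF/- → run G
t=16: L0/L1/L2 = GH/ACDF/- → run G
t=17: L0/L1/L2 = H/ACDFG/- → run H
t=18: L0/L1/L2 = H/ACDFG/- → run H
t=19: L0/L1/L2 = H/ACDFG/- → run H
t=20: L0/L1/L2 = -/ACDFGH/- → run A
t=21: L0/L1/L2 = -/ACDFGH/- → run A
t=22: L0/L1/L2 = -/ACDFGH/- → run A
t=23: L0/L1/L2 = -/CDFGH/- → run C
t=24: L0/L1/L2 = -/DFGH/- → run D
t=25: L0/L1/L2 = -/DFGH/- → run D
t=26: L0/L1/L2 = -/DFGH/- → run D
t=27: L0/L1/L2 = -/DFGH/- → run D
t=28: L0/L1/L2 = -/DFGH/- → run D
t=29: L0/L1/L2 = -/FGH/- → run F
t=30: L0/L1/L2 = -/FGH/- → run F
t=31: L0/L1/L2 = -/GH/- → run G
t=32: L0/L1/L2 = -/GH/- → run G
t=33: L0/L1/L2 = -/H/- → run H
t=34: L0/L1/L2 = -/H/- → run H
t=35: L0/L1/L2 = -/H/- → run H
t=36: L0/L1/L2 = -/H/- → run H
t=37: (idle)
t=38: (idle)
t=39: (idle)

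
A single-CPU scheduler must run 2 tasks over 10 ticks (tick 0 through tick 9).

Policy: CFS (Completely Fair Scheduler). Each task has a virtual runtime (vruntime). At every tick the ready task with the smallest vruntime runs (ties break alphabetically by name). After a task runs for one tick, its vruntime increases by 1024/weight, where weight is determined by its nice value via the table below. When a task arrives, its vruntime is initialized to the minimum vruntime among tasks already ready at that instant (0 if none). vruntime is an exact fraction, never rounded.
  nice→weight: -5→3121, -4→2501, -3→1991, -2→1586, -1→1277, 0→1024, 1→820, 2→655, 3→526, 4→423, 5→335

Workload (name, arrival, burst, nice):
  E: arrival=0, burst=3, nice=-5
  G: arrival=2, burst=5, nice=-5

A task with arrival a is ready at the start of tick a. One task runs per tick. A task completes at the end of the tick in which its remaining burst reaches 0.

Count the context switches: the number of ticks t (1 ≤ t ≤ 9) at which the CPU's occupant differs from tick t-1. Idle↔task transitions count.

t=0: vr[E=0] → run E
t=1: vr[E=1024/3121] → run E
t=2: vr[E=2048/3121 G=2048/3121] → run E
t=3: vr[G=2048/3121] → run G
t=4: vr[G=3072/3121] → run G
t=5: vr[G=4096/3121] → run G
t=6: vr[G=5120/3121] → run G
t=7: vr[G=6144/3121] → run G
t=8: (idle)
t=9: (idle)

context switches = 2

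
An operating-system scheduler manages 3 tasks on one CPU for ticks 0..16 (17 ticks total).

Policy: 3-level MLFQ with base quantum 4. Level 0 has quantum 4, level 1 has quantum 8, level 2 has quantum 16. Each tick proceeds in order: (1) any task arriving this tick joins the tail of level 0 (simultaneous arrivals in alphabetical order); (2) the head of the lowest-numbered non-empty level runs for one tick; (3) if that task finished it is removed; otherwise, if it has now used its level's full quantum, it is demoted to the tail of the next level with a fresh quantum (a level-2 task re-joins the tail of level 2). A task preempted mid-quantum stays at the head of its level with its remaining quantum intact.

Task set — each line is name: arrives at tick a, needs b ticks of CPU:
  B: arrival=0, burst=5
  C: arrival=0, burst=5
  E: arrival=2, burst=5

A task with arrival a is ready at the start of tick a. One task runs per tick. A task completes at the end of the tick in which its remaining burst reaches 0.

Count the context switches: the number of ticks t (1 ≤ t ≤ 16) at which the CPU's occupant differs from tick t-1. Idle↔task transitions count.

context switches = 6

t=0: L0/L1/L2 = BC/-/- → run B
t=1: L0/L1/L2 = BC/-/- → run B
t=2: L0/L1/L2 = BCE/-/- → run B
t=3: L0/L1/L2 = BCE/-/- → run B
t=4: L0/L1/L2 = CE/B/- → run C
t=5: L0/L1/L2 = CE/B/- → run C
t=6: L0/L1/L2 = CE/B/- → run C
t=7: L0/L1/L2 = CE/B/- → run C
t=8: L0/L1/L2 = E/BC/- → run E
t=9: L0/L1/L2 = E/BC/- → run E
t=10: L0/L1/L2 = E/BC/- → run E
t=11: L0/L1/L2 = E/BC/- → run E
t=12: L0/L1/L2 = -/BCE/- → run B
t=13: L0/L1/L2 = -/CE/- → run C
t=14: L0/L1/L2 = -/E/- → run E
t=15: (idle)
t=16: (idle)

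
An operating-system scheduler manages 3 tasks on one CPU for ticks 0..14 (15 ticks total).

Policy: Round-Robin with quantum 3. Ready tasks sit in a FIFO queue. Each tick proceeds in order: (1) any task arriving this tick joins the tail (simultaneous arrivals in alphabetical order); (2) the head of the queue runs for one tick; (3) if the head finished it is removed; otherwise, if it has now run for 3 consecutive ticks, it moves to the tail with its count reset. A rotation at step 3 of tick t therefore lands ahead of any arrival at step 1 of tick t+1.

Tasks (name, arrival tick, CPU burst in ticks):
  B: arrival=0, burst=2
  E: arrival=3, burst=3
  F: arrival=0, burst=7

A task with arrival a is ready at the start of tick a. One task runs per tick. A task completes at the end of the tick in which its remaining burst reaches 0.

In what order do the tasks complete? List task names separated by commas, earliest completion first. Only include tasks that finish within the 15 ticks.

completion order = B, E, F

t=0: queue=[B,F] q_used=0 → run B
t=1: queue=[B,F] q_used=1 → run B
t=2: queue=[F] q_used=0 → run F
t=3: queue=[F,E] q_used=1 → run F
t=4: queue=[F,E] q_used=2 → run F
t=5: queue=[E,F] q_used=0 → run E
t=6: queue=[E,F] q_used=1 → run E
t=7: queue=[E,F] q_used=2 → run E
t=8: queue=[F] q_used=0 → run F
t=9: queue=[F] q_used=1 → run F
t=10: queue=[F] q_used=2 → run F
t=11: queue=[F] q_used=0 → run F
t=12: (idle)
t=13: (idle)
t=14: (idle)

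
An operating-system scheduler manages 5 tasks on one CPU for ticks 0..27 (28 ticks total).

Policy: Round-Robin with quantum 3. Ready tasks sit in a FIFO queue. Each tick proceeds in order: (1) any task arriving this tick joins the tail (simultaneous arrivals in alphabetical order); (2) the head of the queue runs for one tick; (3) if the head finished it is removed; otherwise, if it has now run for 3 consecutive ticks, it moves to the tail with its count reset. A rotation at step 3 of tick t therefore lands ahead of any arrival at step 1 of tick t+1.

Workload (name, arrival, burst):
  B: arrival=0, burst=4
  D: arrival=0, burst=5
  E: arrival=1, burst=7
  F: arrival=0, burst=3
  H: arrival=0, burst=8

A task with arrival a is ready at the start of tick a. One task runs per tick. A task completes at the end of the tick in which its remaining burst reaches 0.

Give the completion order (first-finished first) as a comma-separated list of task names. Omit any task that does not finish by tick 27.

t=0: queue=[B,D,F,H] q_used=0 → run B
t=1: queue=[B,D,F,H,E] q_used=1 → run B
t=2: queue=[B,D,F,H,E] q_used=2 → run B
t=3: queue=[D,F,H,E,B] q_used=0 → run D
t=4: queue=[D,F,H,E,B] q_used=1 → run D
t=5: queue=[D,F,H,E,B] q_used=2 → run D
t=6: queue=[F,H,E,B,D] q_used=0 → run F
t=7: queue=[F,H,E,B,D] q_used=1 → run F
t=8: queue=[F,H,E,B,D] q_used=2 → run F
t=9: queue=[H,E,B,D] q_used=0 → run H
t=10: queue=[H,E,B,D] q_used=1 → run H
t=11: queue=[H,E,B,D] q_used=2 → run H
t=12: queue=[E,B,D,H] q_used=0 → run E
t=13: queue=[E,B,D,H] q_used=1 → run E
t=14: queue=[E,B,D,H] q_used=2 → run E
t=15: queue=[B,D,H,E] q_used=0 → run B
t=16: queue=[D,H,E] q_used=0 → run D
t=17: queue=[D,H,E] q_used=1 → run D
t=18: queue=[H,E] q_used=0 → run H
t=19: queue=[H,E] q_used=1 → run H
t=20: queue=[H,E] q_used=2 → run H
t=21: queue=[E,H] q_used=0 → run E
t=22: queue=[E,H] q_used=1 → run E
t=23: queue=[E,H] q_used=2 → run E
t=24: queue=[H,E] q_used=0 → run H
t=25: queue=[H,E] q_used=1 → run H
t=26: queue=[E] q_used=0 → run E
t=27: (idle)

completion order = F, B, D, H, E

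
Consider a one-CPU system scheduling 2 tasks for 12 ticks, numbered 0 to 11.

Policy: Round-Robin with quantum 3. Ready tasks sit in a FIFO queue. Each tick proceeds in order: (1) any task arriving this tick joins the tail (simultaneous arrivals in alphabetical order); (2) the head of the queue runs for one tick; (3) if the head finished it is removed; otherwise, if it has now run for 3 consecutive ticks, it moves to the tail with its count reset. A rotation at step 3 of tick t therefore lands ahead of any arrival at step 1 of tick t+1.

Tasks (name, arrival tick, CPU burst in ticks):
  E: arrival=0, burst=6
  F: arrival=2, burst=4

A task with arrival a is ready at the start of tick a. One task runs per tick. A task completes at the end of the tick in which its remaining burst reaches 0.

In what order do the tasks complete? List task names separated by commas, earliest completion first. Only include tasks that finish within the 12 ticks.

t=0: queue=[E] q_used=0 → run E
t=1: queue=[E] q_used=1 → run E
t=2: queue=[E,F] q_used=2 → run E
t=3: queue=[F,E] q_used=0 → run F
t=4: queue=[F,E] q_used=1 → run F
t=5: queue=[F,E] q_used=2 → run F
t=6: queue=[E,F] q_used=0 → run E
t=7: queue=[E,F] q_used=1 → run E
t=8: queue=[E,F] q_used=2 → run E
t=9: queue=[F] q_used=0 → run F
t=10: (idle)
t=11: (idle)

completion order = E, F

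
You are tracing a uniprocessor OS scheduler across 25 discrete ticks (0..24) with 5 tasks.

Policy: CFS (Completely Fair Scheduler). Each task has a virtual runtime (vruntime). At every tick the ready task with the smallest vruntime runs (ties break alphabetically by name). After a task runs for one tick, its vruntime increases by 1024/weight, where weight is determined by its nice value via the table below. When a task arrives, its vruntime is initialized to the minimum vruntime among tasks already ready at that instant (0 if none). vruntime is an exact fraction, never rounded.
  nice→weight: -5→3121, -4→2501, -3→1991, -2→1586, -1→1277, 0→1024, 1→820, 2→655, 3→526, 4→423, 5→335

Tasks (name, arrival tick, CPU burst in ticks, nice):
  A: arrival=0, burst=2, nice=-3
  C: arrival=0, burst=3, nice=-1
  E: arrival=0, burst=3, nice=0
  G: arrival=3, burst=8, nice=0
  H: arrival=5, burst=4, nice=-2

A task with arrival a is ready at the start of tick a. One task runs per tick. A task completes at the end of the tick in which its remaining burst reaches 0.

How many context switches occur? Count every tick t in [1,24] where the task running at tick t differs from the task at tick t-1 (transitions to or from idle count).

t=0: vr[A=0 C=0 E=0] → run A
t=1: vr[A=1024/1991 C=0 E=0] → run C
t=2: vr[A=1024/1991 C=1024/1277 E=0] → run E
t=3: vr[A=1024/1991 C=1024/1277 E=1 G=1024/1991] → run A
t=4: vr[C=1024/1277 E=1 G=1024/1991] → run G
t=5: vr[C=1024/1277 E=1 G=3015/1991 H=1024/1277] → run C
t=6: vr[C=2048/1277 E=1 G=3015/1991 H=1024/1277] → run H
t=7: vr[C=2048/1277 E=1 G=3015/1991 H=1465856/1012661] → run E
t=8: vr[C=2048/1277 E=2 G=3015/1991 H=1465856/1012661] → run H
t=9: vr[C=2048/1277 E=2 G=3015/1991 H=2119680/1012661] → run G
t=10: vr[C=2048/1277 E=2 G=5006/1991 H=2119680/1012661] → run C
t=11: vr[E=2 G=5006/1991 H=2119680/1012661] → run E
t=12: vr[G=5006/1991 H=2119680/1012661] → run H
t=13: vr[G=5006/1991 H=2773504/1012661] → run G
t=14: vr[G=6997/1991 H=2773504/1012661] → run H
t=15: vr[G=6997/1991] → run G
t=16: vr[G=8988/1991] → run G
t=17: vr[G=10979/1991] → run G
t=18: vr[G=12970/1991] → run G
t=19: vr[G=14961/1991] → run G
t=20: (idle)
t=21: (idle)
t=22: (idle)
t=23: (idle)
t=24: (idle)

context switches = 16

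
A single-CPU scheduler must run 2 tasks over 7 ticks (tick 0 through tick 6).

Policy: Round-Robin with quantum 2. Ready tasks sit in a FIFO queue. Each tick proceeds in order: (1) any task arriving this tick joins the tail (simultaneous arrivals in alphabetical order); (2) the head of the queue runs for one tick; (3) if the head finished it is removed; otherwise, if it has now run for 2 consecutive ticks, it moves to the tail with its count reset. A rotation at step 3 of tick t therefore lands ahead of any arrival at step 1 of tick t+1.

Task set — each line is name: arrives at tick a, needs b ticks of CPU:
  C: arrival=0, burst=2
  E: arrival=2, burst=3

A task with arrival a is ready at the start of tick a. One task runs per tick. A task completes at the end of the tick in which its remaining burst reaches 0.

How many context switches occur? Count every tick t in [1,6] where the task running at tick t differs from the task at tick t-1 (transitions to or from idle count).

t=0: queue=[C] q_used=0 → run C
t=1: queue=[C] q_used=1 → run C
t=2: queue=[E] q_used=0 → run E
t=3: queue=[E] q_used=1 → run E
t=4: queue=[E] q_used=0 → run E
t=5: (idle)
t=6: (idle)

context switches = 2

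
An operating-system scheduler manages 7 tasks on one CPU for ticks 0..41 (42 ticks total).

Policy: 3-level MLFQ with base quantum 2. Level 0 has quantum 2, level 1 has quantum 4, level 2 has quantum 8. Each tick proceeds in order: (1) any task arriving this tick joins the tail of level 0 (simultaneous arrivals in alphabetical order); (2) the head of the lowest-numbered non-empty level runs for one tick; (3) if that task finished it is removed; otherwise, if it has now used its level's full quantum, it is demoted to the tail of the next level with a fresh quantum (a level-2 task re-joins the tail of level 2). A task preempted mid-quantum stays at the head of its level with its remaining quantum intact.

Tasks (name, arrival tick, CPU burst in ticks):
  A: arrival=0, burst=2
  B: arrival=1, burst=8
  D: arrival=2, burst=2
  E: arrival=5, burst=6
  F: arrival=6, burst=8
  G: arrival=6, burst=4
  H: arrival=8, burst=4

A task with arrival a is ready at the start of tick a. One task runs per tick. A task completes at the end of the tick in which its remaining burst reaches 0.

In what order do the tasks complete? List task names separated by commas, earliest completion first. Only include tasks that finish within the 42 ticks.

t=0: L0/L1/L2 = A/-/- → run A
t=1: L0/L1/L2 = AB/-/- → run A
t=2: L0/L1/L2 = BD/-/- → run B
t=3: L0/L1/L2 = BD/-/- → run B
t=4: L0/L1/L2 = D/B/- → run D
t=5: L0/L1/L2 = DE/B/- → run D
t=6: L0/L1/L2 = EFG/B/- → run E
t=7: L0/L1/L2 = EFG/B/- → run E
t=8: L0/L1/L2 = FGH/BE/- → run F
t=9: L0/L1/L2 = FGH/BE/- → run F
t=10: L0/L1/L2 = GH/BEF/- → run G
t=11: L0/L1/L2 = GH/BEF/- → run G
t=12: L0/L1/L2 = H/BEFG/- → run H
t=13: L0/L1/L2 = H/BEFG/- → run H
t=14: L0/L1/L2 = -/BEFGH/- → run B
t=15: L0/L1/L2 = -/BEFGH/- → run B
t=16: L0/L1/L2 = -/BEFGH/- → run B
t=17: L0/L1/L2 = -/BEFGH/- → run B
t=18: L0/L1/L2 = -/EFGH/B → run E
t=19: L0/L1/L2 = -/EFGH/B → run E
t=20: L0/L1/L2 = -/EFGH/B → run E
t=21: L0/L1/L2 = -/EFGH/B → run E
t=22: L0/L1/L2 = -/FGH/B → run F
t=23: L0/L1/L2 = -/FGH/B → run F
t=24: L0/L1/L2 = -/FGH/B → run F
t=25: L0/L1/L2 = -/FGH/B → run F
t=26: L0/L1/L2 = -/GH/BF → run G
t=27: L0/L1/L2 = -/GH/BF → run G
t=28: L0/L1/L2 = -/H/BF → run H
t=29: L0/L1/L2 = -/H/BF → run H
t=30: L0/L1/L2 = -/-/BF → run B
t=31: L0/L1/L2 = -/-/BF → run B
t=32: L0/L1/L2 = -/-/F → run F
t=33: L0/L1/L2 = -/-/F → run F
t=34: (idle)
t=35: (idle)
t=36: (idle)
t=37: (idle)
t=38: (idle)
t=39: (idle)
t=40: (idle)
t=41: (idle)

completion order = A, D, E, G, H, B, F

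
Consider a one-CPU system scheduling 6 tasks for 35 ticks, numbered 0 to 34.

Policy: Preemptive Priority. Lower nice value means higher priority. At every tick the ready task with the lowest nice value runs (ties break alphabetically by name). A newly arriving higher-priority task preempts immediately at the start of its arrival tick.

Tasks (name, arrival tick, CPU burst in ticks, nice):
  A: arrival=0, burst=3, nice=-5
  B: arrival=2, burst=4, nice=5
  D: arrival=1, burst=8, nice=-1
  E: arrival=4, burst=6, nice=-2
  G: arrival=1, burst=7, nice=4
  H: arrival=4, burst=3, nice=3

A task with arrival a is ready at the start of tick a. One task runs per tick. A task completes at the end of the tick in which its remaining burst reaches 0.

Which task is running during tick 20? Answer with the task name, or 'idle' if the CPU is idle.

running at tick 20 = G

t=0: ready={A} → run A
t=1: ready={A,D,G} → run A
t=2: ready={A,B,D,G} → run A
t=3: ready={B,D,G} → run D
t=4: ready={B,D,E,G,H} → run E
t=5: ready={B,D,E,G,H} → run E
t=6: ready={B,D,E,G,H} → run E
t=7: ready={B,D,E,G,H} → run E
t=8: ready={B,D,E,G,H} → run E
t=9: ready={B,D,E,G,H} → run E
t=10: ready={B,D,G,H} → run D
t=11: ready={B,D,G,H} → run D
t=12: ready={B,D,G,H} → run D
t=13: ready={B,D,G,H} → run D
t=14: ready={B,D,G,H} → run D
t=15: ready={B,D,G,H} → run D
t=16: ready={B,D,G,H} → run D
t=17: ready={B,G,H} → run H
t=18: ready={B,G,H} → run H
t=19: ready={B,G,H} → run H
t=20: ready={B,G} → run G
t=21: ready={B,G} → run G
t=22: ready={B,G} → run G
t=23: ready={B,G} → run G
t=24: ready={B,G} → run G
t=25: ready={B,G} → run G
t=26: ready={B,G} → run G
t=27: ready={B} → run B
t=28: ready={B} → run B
t=29: ready={B} → run B
t=30: ready={B} → run B
t=31: (idle)
t=32: (idle)
t=33: (idle)
t=34: (idle)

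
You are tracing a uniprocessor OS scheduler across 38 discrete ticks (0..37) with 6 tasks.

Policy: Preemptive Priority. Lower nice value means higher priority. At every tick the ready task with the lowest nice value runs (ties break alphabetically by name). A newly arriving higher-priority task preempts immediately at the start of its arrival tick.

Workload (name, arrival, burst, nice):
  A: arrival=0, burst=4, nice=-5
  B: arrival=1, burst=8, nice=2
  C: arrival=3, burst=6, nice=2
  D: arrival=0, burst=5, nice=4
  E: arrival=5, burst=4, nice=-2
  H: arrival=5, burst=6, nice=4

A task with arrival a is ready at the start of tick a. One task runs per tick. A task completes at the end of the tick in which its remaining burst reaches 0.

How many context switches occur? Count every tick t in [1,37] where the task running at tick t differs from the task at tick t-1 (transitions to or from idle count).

t=0: ready={A,D} → run A
t=1: ready={A,B,D} → run A
t=2: ready={A,B,D} → run A
t=3: ready={A,B,C,D} → run A
t=4: ready={B,C,D} → run B
t=5: ready={B,C,D,E,H} → run E
t=6: ready={B,C,D,E,H} → run E
t=7: ready={B,C,D,E,H} → run E
t=8: ready={B,C,D,E,H} → run E
t=9: ready={B,C,D,H} → run B
t=10: ready={B,C,D,H} → run B
t=11: ready={B,C,D,H} → run B
t=12: ready={B,C,D,H} → run B
t=13: ready={B,C,D,H} → run B
t=14: ready={B,C,D,H} → run B
t=15: ready={B,C,D,H} → run B
t=16: ready={C,D,H} → run C
t=17: ready={C,D,H} → run C
t=18: ready={C,D,H} → run C
t=19: ready={C,D,H} → run C
t=20: ready={C,D,H} → run C
t=21: ready={C,D,H} → run C
t=22: ready={D,H} → run D
t=23: ready={D,H} → run D
t=24: ready={D,H} → run D
t=25: ready={D,H} → run D
t=26: ready={D,H} → run D
t=27: ready={H} → run H
t=28: ready={H} → run H
t=29: ready={H} → run H
t=30: ready={H} → run H
t=31: ready={H} → run H
t=32: ready={H} → run H
t=33: (idle)
t=34: (idle)
t=35: (idle)
t=36: (idle)
t=37: (idle)

context switches = 7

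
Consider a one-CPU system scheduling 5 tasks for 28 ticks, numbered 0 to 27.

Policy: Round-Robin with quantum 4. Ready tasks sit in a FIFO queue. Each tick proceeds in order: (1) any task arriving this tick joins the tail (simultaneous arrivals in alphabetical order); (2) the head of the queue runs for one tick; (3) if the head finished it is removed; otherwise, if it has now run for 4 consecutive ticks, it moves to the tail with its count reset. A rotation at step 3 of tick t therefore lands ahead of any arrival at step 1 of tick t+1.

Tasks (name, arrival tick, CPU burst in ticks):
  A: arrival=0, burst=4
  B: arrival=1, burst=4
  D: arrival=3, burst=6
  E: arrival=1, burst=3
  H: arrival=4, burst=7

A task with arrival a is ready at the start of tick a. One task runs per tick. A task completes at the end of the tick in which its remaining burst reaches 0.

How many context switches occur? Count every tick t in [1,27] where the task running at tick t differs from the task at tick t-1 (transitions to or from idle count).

context switches = 7

t=0: queue=[A] q_used=0 → run A
t=1: queue=[A,B,E] q_used=1 → run A
t=2: queue=[A,B,E] q_used=2 → run A
t=3: queue=[A,B,E,D] q_used=3 → run A
t=4: queue=[B,E,D,H] q_used=0 → run B
t=5: queue=[B,E,D,H] q_used=1 → run B
t=6: queue=[B,E,D,H] q_used=2 → run B
t=7: queue=[B,E,D,H] q_used=3 → run B
t=8: queue=[E,D,H] q_used=0 → run E
t=9: queue=[E,D,H] q_used=1 → run E
t=10: queue=[E,D,H] q_used=2 → run E
t=11: queue=[D,H] q_used=0 → run D
t=12: queue=[D,H] q_used=1 → run D
t=13: queue=[D,H] q_used=2 → run D
t=14: queue=[D,H] q_used=3 → run D
t=15: queue=[H,D] q_used=0 → run H
t=16: queue=[H,D] q_used=1 → run H
t=17: queue=[H,D] q_used=2 → run H
t=18: queue=[H,D] q_used=3 → run H
t=19: queue=[D,H] q_used=0 → run D
t=20: queue=[D,H] q_used=1 → run D
t=21: queue=[H] q_used=0 → run H
t=22: queue=[H] q_used=1 → run H
t=23: queue=[H] q_used=2 → run H
t=24: (idle)
t=25: (idle)
t=26: (idle)
t=27: (idle)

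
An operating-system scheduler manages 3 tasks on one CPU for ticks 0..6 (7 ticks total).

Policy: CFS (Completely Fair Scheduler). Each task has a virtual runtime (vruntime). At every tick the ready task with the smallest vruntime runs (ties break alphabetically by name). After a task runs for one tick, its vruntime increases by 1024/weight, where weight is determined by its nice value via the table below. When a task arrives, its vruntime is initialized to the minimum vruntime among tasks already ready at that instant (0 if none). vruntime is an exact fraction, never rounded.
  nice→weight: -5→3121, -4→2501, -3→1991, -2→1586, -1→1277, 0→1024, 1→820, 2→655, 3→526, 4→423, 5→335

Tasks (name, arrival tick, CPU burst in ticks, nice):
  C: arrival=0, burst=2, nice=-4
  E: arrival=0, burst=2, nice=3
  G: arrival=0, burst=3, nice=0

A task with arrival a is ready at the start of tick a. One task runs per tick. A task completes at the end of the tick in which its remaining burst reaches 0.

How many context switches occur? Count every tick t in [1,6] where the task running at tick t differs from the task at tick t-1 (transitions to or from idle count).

context switches = 6

t=0: vr[C=0 E=0 G=0] → run C
t=1: vr[C=1024/2501 E=0 G=0] → run E
t=2: vr[C=1024/2501 E=512/263 G=0] → run G
t=3: vr[C=1024/2501 E=512/263 G=1] → run C
t=4: vr[E=512/263 G=1] → run G
t=5: vr[E=512/263 G=2] → run E
t=6: vr[G=2] → run G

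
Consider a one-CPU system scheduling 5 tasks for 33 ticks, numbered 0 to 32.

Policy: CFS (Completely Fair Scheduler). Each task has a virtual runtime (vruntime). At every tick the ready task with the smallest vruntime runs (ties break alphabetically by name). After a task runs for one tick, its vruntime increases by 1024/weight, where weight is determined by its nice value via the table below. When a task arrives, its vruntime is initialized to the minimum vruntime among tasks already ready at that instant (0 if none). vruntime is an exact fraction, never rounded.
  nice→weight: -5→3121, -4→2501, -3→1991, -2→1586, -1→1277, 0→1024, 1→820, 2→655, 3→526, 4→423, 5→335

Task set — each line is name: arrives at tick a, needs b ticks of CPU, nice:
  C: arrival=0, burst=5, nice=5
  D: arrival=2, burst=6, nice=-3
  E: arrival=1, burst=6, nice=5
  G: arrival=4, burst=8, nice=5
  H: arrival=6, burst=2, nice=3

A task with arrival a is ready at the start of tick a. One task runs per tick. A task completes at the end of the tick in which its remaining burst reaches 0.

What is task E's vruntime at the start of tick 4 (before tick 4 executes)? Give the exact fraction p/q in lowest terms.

t=0: vr[C=0] → run C
t=1: vr[C=1024/335 E=1024/335] → run C
t=2: vr[C=2048/335 D=1024/335 E=1024/335] → run D
t=3: vr[C=2048/335 D=2381824/666985 E=1024/335] → run E
t=4: vr[C=2048/335 D=2381824/666985 E=2048/335 G=2381824/666985] → run D
t=5: vr[C=2048/335 D=2724864/666985 E=2048/335 G=2381824/666985] → run G
t=6: vr[C=2048/335 D=2724864/666985 E=2048/335 G=4420608/666985 H=2724864/666985] → run D
t=7: vr[C=2048/335 D=3067904/666985 E=2048/335 G=4420608/666985 H=2724864/666985] → run H
t=8: vr[C=2048/335 D=3067904/666985 E=2048/335 G=4420608/666985 H=1058135552/175417055] → run D
t=9: vr[C=2048/335 D=3410944/666985 E=2048/335 G=4420608/666985 H=1058135552/175417055] → run D
t=10: vr[C=2048/335 D=3753984/666985 E=2048/335 G=4420608/666985 H=1058135552/175417055] → run D
t=11: vr[C=2048/335 E=2048/335 G=4420608/666985 H=1058135552/175417055] → run H
t=12: vr[C=2048/335 E=2048/335 G=4420608/666985] → run C
t=13: vr[C=3072/335 E=2048/335 G=4420608/666985] → run E
t=14: vr[C=3072/335 E=3072/335 G=4420608/666985] → run G
t=15: vr[C=3072/335 E=3072/335 G=6459392/666985] → run C
t=16: vr[C=4096/335 E=3072/335 G=6459392/666985] → run E
t=17: vr[C=4096/335 E=4096/335 G=6459392/666985] → run G
t=18: vr[C=4096/335 E=4096/335 G=8498176/666985] → run C
t=19: vr[E=4096/335 G=8498176/666985] → run E
t=20: vr[E=1024/67 G=8498176/666985] → run G
t=21: vr[E=1024/67 G=2107392/133397] → run E
t=22: vr[E=6144/335 G=2107392/133397] → run G
t=23: vr[E=6144/335 G=12575744/666985] → run E
t=24: vr[G=12575744/666985] → run G
t=25: vr[G=14614528/666985] → run G
t=26: vr[G=16653312/666985] → run G
t=27: (idle)
t=28: (idle)
t=29: (idle)
t=30: (idle)
t=31: (idle)
t=32: (idle)

vruntime(E, start of tick 4) = 2048/335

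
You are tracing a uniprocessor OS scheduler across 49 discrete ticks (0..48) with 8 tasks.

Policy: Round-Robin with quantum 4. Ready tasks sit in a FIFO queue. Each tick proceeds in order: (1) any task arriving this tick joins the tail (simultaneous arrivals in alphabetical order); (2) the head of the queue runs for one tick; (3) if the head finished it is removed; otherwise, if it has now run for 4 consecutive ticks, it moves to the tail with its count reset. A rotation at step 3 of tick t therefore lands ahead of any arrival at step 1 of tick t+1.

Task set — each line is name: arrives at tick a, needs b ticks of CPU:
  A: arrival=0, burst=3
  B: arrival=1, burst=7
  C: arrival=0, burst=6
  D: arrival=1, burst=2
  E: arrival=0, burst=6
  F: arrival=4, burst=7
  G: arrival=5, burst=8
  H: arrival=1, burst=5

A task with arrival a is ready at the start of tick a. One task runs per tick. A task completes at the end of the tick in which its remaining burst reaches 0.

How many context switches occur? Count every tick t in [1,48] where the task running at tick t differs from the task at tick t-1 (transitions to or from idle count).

t=0: queue=[A,C,E] q_used=0 → run A
t=1: queue=[A,C,E,B,D,H] q_used=1 → run A
t=2: queue=[A,C,E,B,D,H] q_used=2 → run A
t=3: queue=[C,E,B,D,H] q_used=0 → run C
t=4: queue=[C,E,B,D,H,F] q_used=1 → run C
t=5: queue=[C,E,B,D,H,F,G] q_used=2 → run C
t=6: queue=[C,E,B,D,H,F,G] q_used=3 → run C
t=7: queue=[E,B,D,H,F,G,C] q_used=0 → run E
t=8: queue=[E,B,D,H,F,G,C] q_used=1 → run E
t=9: queue=[E,B,D,H,F,G,C] q_used=2 → run E
t=10: queue=[E,B,D,H,F,G,C] q_used=3 → run E
t=11: queue=[B,D,H,F,G,C,E] q_used=0 → run B
t=12: queue=[B,D,H,F,G,C,E] q_used=1 → run B
t=13: queue=[B,D,H,F,G,C,E] q_used=2 → run B
t=14: queue=[B,D,H,F,G,C,E] q_used=3 → run B
t=15: queue=[D,H,F,G,C,E,B] q_used=0 → run D
t=16: queue=[D,H,F,G,C,E,B] q_used=1 → run D
t=17: queue=[H,F,G,C,E,B] q_used=0 → run H
t=18: queue=[H,F,G,C,E,B] q_used=1 → run H
t=19: queue=[H,F,G,C,E,B] q_used=2 → run H
t=20: queue=[H,F,G,C,E,B] q_used=3 → run H
t=21: queue=[F,G,C,E,B,H] q_used=0 → run F
t=22: queue=[F,G,C,E,B,H] q_used=1 → run F
t=23: queue=[F,G,C,E,B,H] q_used=2 → run F
t=24: queue=[F,G,C,E,B,H] q_used=3 → run F
t=25: queue=[G,C,E,B,H,F] q_used=0 → run G
t=26: queue=[G,C,E,B,H,F] q_used=1 → run G
t=27: queue=[G,C,E,B,H,F] q_used=2 → run G
t=28: queue=[G,C,E,B,H,F] q_used=3 → run G
t=29: queue=[C,E,B,H,F,G] q_used=0 → run C
t=30: queue=[C,E,B,H,F,G] q_used=1 → run C
t=31: queue=[E,B,H,F,G] q_used=0 → run E
t=32: queue=[E,B,H,F,G] q_used=1 → run E
t=33: queue=[B,H,F,G] q_used=0 → run B
t=34: queue=[B,H,F,G] q_used=1 → run B
t=35: queue=[B,H,F,G] q_used=2 → run B
t=36: queue=[H,F,G] q_used=0 → run H
t=37: queue=[F,G] q_used=0 → run F
t=38: queue=[F,G] q_used=1 → run F
t=39: queue=[F,G] q_used=2 → run F
t=40: queue=[G] q_used=0 → run G
t=41: queue=[G] q_used=1 → run G
t=42: queue=[G] q_used=2 → run G
t=43: queue=[G] q_used=3 → run G
t=44: (idle)
t=45: (idle)
t=46: (idle)
t=47: (idle)
t=48: (idle)

context switches = 14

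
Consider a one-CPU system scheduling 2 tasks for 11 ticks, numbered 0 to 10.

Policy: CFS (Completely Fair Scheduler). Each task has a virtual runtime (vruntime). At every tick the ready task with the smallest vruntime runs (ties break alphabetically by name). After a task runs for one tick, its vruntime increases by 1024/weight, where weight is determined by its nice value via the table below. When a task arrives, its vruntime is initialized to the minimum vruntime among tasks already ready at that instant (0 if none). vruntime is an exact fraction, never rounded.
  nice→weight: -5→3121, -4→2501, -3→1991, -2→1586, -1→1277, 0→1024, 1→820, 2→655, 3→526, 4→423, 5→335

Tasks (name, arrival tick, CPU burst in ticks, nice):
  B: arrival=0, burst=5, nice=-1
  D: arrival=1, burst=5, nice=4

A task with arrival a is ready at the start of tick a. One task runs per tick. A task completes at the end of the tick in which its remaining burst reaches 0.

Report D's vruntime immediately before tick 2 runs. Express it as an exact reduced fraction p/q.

vruntime(D, start of tick 2) = 1024/1277

t=0: vr[B=0] → run B
t=1: vr[B=1024/1277 D=1024/1277] → run B
t=2: vr[B=2048/1277 D=1024/1277] → run D
t=3: vr[B=2048/1277 D=1740800/540171] → run B
t=4: vr[B=3072/1277 D=1740800/540171] → run B
t=5: vr[B=4096/1277 D=1740800/540171] → run B
t=6: vr[D=1740800/540171] → run D
t=7: vr[D=3048448/540171] → run D
t=8: vr[D=1452032/180057] → run D
t=9: vr[D=5663744/540171] → run D
t=10: (idle)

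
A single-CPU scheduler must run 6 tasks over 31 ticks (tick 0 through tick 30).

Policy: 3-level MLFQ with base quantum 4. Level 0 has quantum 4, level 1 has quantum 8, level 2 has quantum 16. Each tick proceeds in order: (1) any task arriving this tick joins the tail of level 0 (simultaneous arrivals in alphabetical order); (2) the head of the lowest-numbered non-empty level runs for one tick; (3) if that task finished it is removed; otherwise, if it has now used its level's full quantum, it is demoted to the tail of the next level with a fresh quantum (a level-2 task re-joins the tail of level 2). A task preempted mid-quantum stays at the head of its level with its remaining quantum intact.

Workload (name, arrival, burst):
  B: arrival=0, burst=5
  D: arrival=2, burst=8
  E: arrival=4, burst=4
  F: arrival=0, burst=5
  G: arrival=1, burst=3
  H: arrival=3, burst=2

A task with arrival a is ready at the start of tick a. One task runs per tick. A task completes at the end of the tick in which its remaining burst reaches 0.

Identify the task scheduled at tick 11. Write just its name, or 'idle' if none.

running at tick 11 = D

t=0: L0/L1/L2 = BF/-/- → run B
t=1: L0/L1/L2 = BFG/-/- → run B
t=2: L0/L1/L2 = BFGD/-/- → run B
t=3: L0/L1/L2 = BFGDH/-/- → run B
t=4: L0/L1/L2 = FGDHE/B/- → run F
t=5: L0/L1/L2 = FGDHE/B/- → run F
t=6: L0/L1/L2 = FGDHE/B/- → run F
t=7: L0/L1/L2 = FGDHE/B/- → run F
t=8: L0/L1/L2 = GDHE/BF/- → run G
t=9: L0/L1/L2 = GDHE/BF/- → run G
t=10: L0/L1/L2 = GDHE/BF/- → run G
t=11: L0/L1/L2 = DHE/BF/- → run D
t=12: L0/L1/L2 = DHE/BF/- → run D
t=13: L0/L1/L2 = DHE/BF/- → run D
t=14: L0/L1/L2 = DHE/BF/- → run D
t=15: L0/L1/L2 = HE/BFD/- → run H
t=16: L0/L1/L2 = HE/BFD/- → run H
t=17: L0/L1/L2 = E/BFD/- → run E
t=18: L0/L1/L2 = E/BFD/- → run E
t=19: L0/L1/L2 = E/BFD/- → run E
t=20: L0/L1/L2 = E/BFD/- → run E
t=21: L0/L1/L2 = -/BFD/- → run B
t=22: L0/L1/L2 = -/FD/- → run F
t=23: L0/L1/L2 = -/D/- → run D
t=24: L0/L1/L2 = -/D/- → run D
t=25: L0/L1/L2 = -/D/- → run D
t=26: L0/L1/L2 = -/D/- → run D
t=27: (idle)
t=28: (idle)
t=29: (idle)
t=30: (idle)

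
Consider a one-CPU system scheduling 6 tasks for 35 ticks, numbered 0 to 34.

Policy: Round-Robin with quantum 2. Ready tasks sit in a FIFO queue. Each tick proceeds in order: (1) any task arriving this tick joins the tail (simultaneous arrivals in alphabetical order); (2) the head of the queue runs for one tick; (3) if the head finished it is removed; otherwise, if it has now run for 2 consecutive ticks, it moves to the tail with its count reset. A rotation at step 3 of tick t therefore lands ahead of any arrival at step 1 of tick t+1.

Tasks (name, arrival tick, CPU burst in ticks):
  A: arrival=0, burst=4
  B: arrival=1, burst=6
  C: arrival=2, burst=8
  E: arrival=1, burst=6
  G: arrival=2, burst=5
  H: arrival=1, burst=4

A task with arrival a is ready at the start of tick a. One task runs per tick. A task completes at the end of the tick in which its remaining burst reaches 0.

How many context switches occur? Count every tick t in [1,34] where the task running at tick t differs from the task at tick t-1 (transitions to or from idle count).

t=0: queue=[A] q_used=0 → run A
t=1: queue=[A,B,E,H] q_used=1 → run A
t=2: queue=[B,E,H,A,C,G] q_used=0 → run B
t=3: queue=[B,E,H,A,C,G] q_used=1 → run B
t=4: queue=[E,H,A,C,G,B] q_used=0 → run E
t=5: queue=[E,H,A,C,G,B] q_used=1 → run E
t=6: queue=[H,A,C,G,B,E] q_used=0 → run H
t=7: queue=[H,A,C,G,B,E] q_used=1 → run H
t=8: queue=[A,C,G,B,E,H] q_used=0 → run A
t=9: queue=[A,C,G,B,E,H] q_used=1 → run A
t=10: queue=[C,G,B,E,H] q_used=0 → run C
t=11: queue=[C,G,B,E,H] q_used=1 → run C
t=12: queue=[G,B,E,H,C] q_used=0 → run G
t=13: queue=[G,B,E,H,C] q_used=1 → run G
t=14: queue=[B,E,H,C,G] q_used=0 → run B
t=15: queue=[B,E,H,C,G] q_used=1 → run B
t=16: queue=[E,H,C,G,B] q_used=0 → run E
t=17: queue=[E,H,C,G,B] q_used=1 → run E
t=18: queue=[H,C,G,B,E] q_used=0 → run H
t=19: queue=[H,C,G,B,E] q_used=1 → run H
t=20: queue=[C,G,B,E] q_used=0 → run C
t=21: queue=[C,G,B,E] q_used=1 → run C
t=22: queue=[G,B,E,C] q_used=0 → run G
t=23: queue=[G,B,E,C] q_used=1 → run G
t=24: queue=[B,E,C,G] q_used=0 → run B
t=25: queue=[B,E,C,G] q_used=1 → run B
t=26: queue=[E,C,G] q_used=0 → run E
t=27: queue=[E,C,G] q_used=1 → run E
t=28: queue=[C,G] q_used=0 → run C
t=29: queue=[C,G] q_used=1 → run C
t=30: queue=[G,C] q_used=0 → run G
t=31: queue=[C] q_used=0 → run C
t=32: queue=[C] q_used=1 → run C
t=33: (idle)
t=34: (idle)

context switches = 17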